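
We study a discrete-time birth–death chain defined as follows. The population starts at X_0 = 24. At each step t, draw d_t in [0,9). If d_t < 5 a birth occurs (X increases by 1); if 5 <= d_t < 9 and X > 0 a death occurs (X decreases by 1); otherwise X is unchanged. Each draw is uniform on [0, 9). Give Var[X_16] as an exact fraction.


X can drop by at most 1 per step and X_0 = 24 > T = 16, so X_t >= 24 − t >= 8 > 0 for every t <= 16: the floor at 0 (the 'and X > 0' condition) never binds. Hence X_16 = X_0 + Σ_{t<16} Y_t with i.i.d. increments Y_t = y(d_t) ∈ {+1, −1, 0}.
Outcome values over d=0..8: [1, 1, 1, 1, 1, -1, -1, -1, -1]
Σy = 1, Σy² = 9, M = 9
μ = 1/9 = 1/9,  σ² = 9/9 − (1/9)² = 80/81
Independent increments: Var[X_16] = 16·σ² = 16·(80/81) = 1280/81

1280/81


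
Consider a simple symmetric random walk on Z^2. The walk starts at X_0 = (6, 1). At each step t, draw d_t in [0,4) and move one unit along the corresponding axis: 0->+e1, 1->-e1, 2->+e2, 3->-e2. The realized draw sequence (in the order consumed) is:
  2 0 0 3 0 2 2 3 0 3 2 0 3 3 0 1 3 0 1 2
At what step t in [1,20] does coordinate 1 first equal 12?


15

t=0: X=(6, 1), d=2 → +e2, X_1=(6, 2)
t=1: X=(6, 2), d=0 → +e1, X_2=(7, 2)
t=2: X=(7, 2), d=0 → +e1, X_3=(8, 2)
t=3: X=(8, 2), d=3 → -e2, X_4=(8, 1)
t=4: X=(8, 1), d=0 → +e1, X_5=(9, 1)
t=5: X=(9, 1), d=2 → +e2, X_6=(9, 2)
t=6: X=(9, 2), d=2 → +e2, X_7=(9, 3)
t=7: X=(9, 3), d=3 → -e2, X_8=(9, 2)
t=8: X=(9, 2), d=0 → +e1, X_9=(10, 2)
t=9: X=(10, 2), d=3 → -e2, X_10=(10, 1)
t=10: X=(10, 1), d=2 → +e2, X_11=(10, 2)
t=11: X=(10, 2), d=0 → +e1, X_12=(11, 2)
t=12: X=(11, 2), d=3 → -e2, X_13=(11, 1)
t=13: X=(11, 1), d=3 → -e2, X_14=(11, 0)
t=14: X=(11, 0), d=0 → +e1, X_15=(12, 0)
t=15: X=(12, 0), d=1 → -e1, X_16=(11, 0)
t=16: X=(11, 0), d=3 → -e2, X_17=(11, -1)
t=17: X=(11, -1), d=0 → +e1, X_18=(12, -1)
t=18: X=(12, -1), d=1 → -e1, X_19=(11, -1)
t=19: X=(11, -1), d=2 → +e2, X_20=(11, 0)


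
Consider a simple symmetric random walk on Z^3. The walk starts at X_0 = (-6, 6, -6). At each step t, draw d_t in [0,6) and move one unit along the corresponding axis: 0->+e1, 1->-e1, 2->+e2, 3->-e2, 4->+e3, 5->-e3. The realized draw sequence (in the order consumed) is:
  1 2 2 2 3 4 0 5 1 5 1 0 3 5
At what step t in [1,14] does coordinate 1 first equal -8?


t=0: X=(-6, 6, -6), d=1 → -e1, X_1=(-7, 6, -6)
t=1: X=(-7, 6, -6), d=2 → +e2, X_2=(-7, 7, -6)
t=2: X=(-7, 7, -6), d=2 → +e2, X_3=(-7, 8, -6)
t=3: X=(-7, 8, -6), d=2 → +e2, X_4=(-7, 9, -6)
t=4: X=(-7, 9, -6), d=3 → -e2, X_5=(-7, 8, -6)
t=5: X=(-7, 8, -6), d=4 → +e3, X_6=(-7, 8, -5)
t=6: X=(-7, 8, -5), d=0 → +e1, X_7=(-6, 8, -5)
t=7: X=(-6, 8, -5), d=5 → -e3, X_8=(-6, 8, -6)
t=8: X=(-6, 8, -6), d=1 → -e1, X_9=(-7, 8, -6)
t=9: X=(-7, 8, -6), d=5 → -e3, X_10=(-7, 8, -7)
t=10: X=(-7, 8, -7), d=1 → -e1, X_11=(-8, 8, -7)
t=11: X=(-8, 8, -7), d=0 → +e1, X_12=(-7, 8, -7)
t=12: X=(-7, 8, -7), d=3 → -e2, X_13=(-7, 7, -7)
t=13: X=(-7, 7, -7), d=5 → -e3, X_14=(-7, 7, -8)

11


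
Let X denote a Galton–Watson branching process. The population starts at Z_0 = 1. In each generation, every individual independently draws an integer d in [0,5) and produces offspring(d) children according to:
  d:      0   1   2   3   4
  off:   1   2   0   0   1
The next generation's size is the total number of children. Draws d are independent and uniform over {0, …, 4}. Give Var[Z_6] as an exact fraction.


165279744/244140625

Outcome values over d=0..4: [1, 2, 0, 0, 1]
Σy = 4, Σy² = 6, M = 5
μ = 4/5 = 4/5,  σ² = 6/5 − (4/5)² = 14/25
V_0 = 0, E_0 = 1
V_1 = 14/25·E_0 + (4/5)²·V_0 = 14/25;  E_1 = 4/5
V_2 = 14/25·E_1 + (4/5)²·V_1 = 504/625;  E_2 = 16/25
V_3 = 14/25·E_2 + (4/5)²·V_2 = 13664/15625;  E_3 = 64/125
V_4 = 14/25·E_3 + (4/5)²·V_3 = 330624/390625;  E_4 = 256/625
V_5 = 14/25·E_4 + (4/5)²·V_4 = 7529984/9765625;  E_5 = 1024/3125
V_6 = 14/25·E_5 + (4/5)²·V_5 = 165279744/244140625;  E_6 = 4096/15625


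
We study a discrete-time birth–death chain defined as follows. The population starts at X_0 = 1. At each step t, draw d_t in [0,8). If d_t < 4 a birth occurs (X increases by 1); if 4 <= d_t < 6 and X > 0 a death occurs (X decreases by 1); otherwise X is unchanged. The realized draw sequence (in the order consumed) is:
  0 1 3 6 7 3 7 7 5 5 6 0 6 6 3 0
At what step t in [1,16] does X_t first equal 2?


t=0: X=1, d=0 → birth, X_1=2
t=1: X=2, d=1 → birth, X_2=3
t=2: X=3, d=3 → birth, X_3=4
t=3: X=4, d=6 → hold, X_4=4
t=4: X=4, d=7 → hold, X_5=4
t=5: X=4, d=3 → birth, X_6=5
t=6: X=5, d=7 → hold, X_7=5
t=7: X=5, d=7 → hold, X_8=5
t=8: X=5, d=5 → death, X_9=4
t=9: X=4, d=5 → death, X_10=3
t=10: X=3, d=6 → hold, X_11=3
t=11: X=3, d=0 → birth, X_12=4
t=12: X=4, d=6 → hold, X_13=4
t=13: X=4, d=6 → hold, X_14=4
t=14: X=4, d=3 → birth, X_15=5
t=15: X=5, d=0 → birth, X_16=6

1


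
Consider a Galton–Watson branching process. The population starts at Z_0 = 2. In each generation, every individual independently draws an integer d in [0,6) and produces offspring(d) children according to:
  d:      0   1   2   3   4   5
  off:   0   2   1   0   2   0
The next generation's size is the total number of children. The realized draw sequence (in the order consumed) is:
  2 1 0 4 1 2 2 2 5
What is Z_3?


gen 0: Z_0=2, draws=[2, 1], offspring=[1, 2], Z_1=3
gen 1: Z_1=3, draws=[0, 4, 1], offspring=[0, 2, 2], Z_2=4
gen 2: Z_2=4, draws=[2, 2, 2, 5], offspring=[1, 1, 1, 0], Z_3=3

3


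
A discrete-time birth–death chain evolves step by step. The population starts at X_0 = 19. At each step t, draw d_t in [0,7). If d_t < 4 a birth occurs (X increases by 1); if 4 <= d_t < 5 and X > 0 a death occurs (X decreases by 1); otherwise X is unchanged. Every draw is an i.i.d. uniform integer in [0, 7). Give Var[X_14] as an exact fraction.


52/7

X can drop by at most 1 per step and X_0 = 19 > T = 14, so X_t >= 19 − t >= 5 > 0 for every t <= 14: the floor at 0 (the 'and X > 0' condition) never binds. Hence X_14 = X_0 + Σ_{t<14} Y_t with i.i.d. increments Y_t = y(d_t) ∈ {+1, −1, 0}.
Outcome values over d=0..6: [1, 1, 1, 1, -1, 0, 0]
Σy = 3, Σy² = 5, M = 7
μ = 3/7 = 3/7,  σ² = 5/7 − (3/7)² = 26/49
Independent increments: Var[X_14] = 14·σ² = 14·(26/49) = 52/7


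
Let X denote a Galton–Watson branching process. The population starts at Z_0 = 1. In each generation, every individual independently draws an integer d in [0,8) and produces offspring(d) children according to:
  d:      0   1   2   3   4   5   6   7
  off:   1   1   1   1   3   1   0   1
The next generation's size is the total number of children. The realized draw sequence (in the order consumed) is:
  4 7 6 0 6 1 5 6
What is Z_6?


0

gen 0: Z_0=1, draws=[4], offspring=[3], Z_1=3
gen 1: Z_1=3, draws=[7, 6, 0], offspring=[1, 0, 1], Z_2=2
gen 2: Z_2=2, draws=[6, 1], offspring=[0, 1], Z_3=1
gen 3: Z_3=1, draws=[5], offspring=[1], Z_4=1
gen 4: Z_4=1, draws=[6], offspring=[0], Z_5=0
gen 5: Z_5=0, draws=[], offspring=[], Z_6=0


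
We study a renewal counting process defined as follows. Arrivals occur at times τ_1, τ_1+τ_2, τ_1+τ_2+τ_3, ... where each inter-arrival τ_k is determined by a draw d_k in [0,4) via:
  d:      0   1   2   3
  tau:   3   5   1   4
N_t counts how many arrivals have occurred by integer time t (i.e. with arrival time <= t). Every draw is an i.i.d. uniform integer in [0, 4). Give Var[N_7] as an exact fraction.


187396007/268435456

Inter-arrival values over d=0..3: [3, 5, 1, 4]
Each d has probability 1/4, so the pmf of τ is: f(1) = 1/4, f(3) = 1/4, f(4) = 1/4, f(5) = 1/4
Let p_n(j) = P(N_n = j), with p_0 = [1]. Condition on τ_1: p_n(0) = P(τ > n), and for j >= 1, p_n(j) = Σ_{k<=n} f(k)·p_{n−k}(j−1)
p_1 = [3/4, 1/4]  (j = 0..1)
p_2 = [3/4, 3/16, 1/16]  (j = 0..2)
p_3 = [1/2, 7/16, 3/64, 1/64]  (j = 0..3)
p_4 = [1/4, 9/16, 11/64, 3/256, 1/256]  (j = 0..4)
p_5 = [0, 11/16, 1/4, 15/256, 3/1024, 1/1024]  (j = 0..5)
p_6 = [0, 1/2, 25/64, 23/256, 19/1024, 3/4096, 1/4096]  (j = 0..6)
p_7 = [0, 3/8, 27/64, 43/256, 15/512, 23/4096, 3/16384, 1/16384]  (j = 0..7)
E[N_7] = Σ j·p_7(j) = 30629/16384;  E[N_7²] = Σ j²·p_7(j) = 68697/16384
Var[N_7] = 68697/16384 − (30629/16384)² = 187396007/268435456


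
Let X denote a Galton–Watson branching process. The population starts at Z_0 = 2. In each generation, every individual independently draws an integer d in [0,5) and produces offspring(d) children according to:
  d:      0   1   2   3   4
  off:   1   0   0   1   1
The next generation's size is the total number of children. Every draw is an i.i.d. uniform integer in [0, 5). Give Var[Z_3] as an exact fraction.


Outcome values over d=0..4: [1, 0, 0, 1, 1]
Σy = 3, Σy² = 3, M = 5
μ = 3/5 = 3/5,  σ² = 3/5 − (3/5)² = 6/25
V_0 = 0, E_0 = 2
V_1 = 6/25·E_0 + (3/5)²·V_0 = 12/25;  E_1 = 6/5
V_2 = 6/25·E_1 + (3/5)²·V_1 = 288/625;  E_2 = 18/25
V_3 = 6/25·E_2 + (3/5)²·V_2 = 5292/15625;  E_3 = 54/125

5292/15625


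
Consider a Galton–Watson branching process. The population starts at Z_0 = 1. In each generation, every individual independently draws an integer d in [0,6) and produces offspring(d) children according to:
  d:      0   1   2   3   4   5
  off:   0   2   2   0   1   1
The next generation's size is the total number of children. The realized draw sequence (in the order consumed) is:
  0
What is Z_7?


gen 0: Z_0=1, draws=[0], offspring=[0], Z_1=0
gen 1: Z_1=0, draws=[], offspring=[], Z_2=0
gen 2: Z_2=0, draws=[], offspring=[], Z_3=0
gen 3: Z_3=0, draws=[], offspring=[], Z_4=0
gen 4: Z_4=0, draws=[], offspring=[], Z_5=0
gen 5: Z_5=0, draws=[], offspring=[], Z_6=0
gen 6: Z_6=0, draws=[], offspring=[], Z_7=0

0


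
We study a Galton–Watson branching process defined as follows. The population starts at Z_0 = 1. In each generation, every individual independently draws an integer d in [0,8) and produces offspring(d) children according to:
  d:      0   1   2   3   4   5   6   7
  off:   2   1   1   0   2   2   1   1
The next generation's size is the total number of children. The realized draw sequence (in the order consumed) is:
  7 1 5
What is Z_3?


2

gen 0: Z_0=1, draws=[7], offspring=[1], Z_1=1
gen 1: Z_1=1, draws=[1], offspring=[1], Z_2=1
gen 2: Z_2=1, draws=[5], offspring=[2], Z_3=2


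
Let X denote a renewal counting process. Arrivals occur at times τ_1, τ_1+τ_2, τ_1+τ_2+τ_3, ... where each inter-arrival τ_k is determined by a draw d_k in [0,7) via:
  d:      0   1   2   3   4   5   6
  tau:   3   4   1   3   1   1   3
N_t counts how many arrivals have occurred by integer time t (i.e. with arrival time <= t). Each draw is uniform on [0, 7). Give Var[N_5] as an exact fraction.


229811676/282475249

Inter-arrival values over d=0..6: [3, 4, 1, 3, 1, 1, 3]
Each d has probability 1/7, so the pmf of τ is: f(1) = 3/7, f(3) = 3/7, f(4) = 1/7
Let p_n(j) = P(N_n = j), with p_0 = [1]. Condition on τ_1: p_n(0) = P(τ > n), and for j >= 1, p_n(j) = Σ_{k<=n} f(k)·p_{n−k}(j−1)
p_1 = [4/7, 3/7]  (j = 0..1)
p_2 = [4/7, 12/49, 9/49]  (j = 0..2)
p_3 = [1/7, 33/49, 36/343, 27/343]  (j = 0..3)
p_4 = [0, 22/49, 162/343, 108/2401, 81/2401]  (j = 0..4)
p_5 = [0, 16/49, 123/343, 675/2401, 324/16807, 243/16807]  (j = 0..5)
E[N_5] = Σ j·p_5(j) = 34228/16807;  E[N_5²] = Σ j²·p_5(j) = 83380/16807
Var[N_5] = 83380/16807 − (34228/16807)² = 229811676/282475249


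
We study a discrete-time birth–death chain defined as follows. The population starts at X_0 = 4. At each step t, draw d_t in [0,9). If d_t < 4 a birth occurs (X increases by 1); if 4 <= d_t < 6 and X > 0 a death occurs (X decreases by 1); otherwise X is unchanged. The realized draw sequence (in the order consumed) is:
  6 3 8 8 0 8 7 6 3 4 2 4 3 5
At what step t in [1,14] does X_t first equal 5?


t=0: X=4, d=6 → hold, X_1=4
t=1: X=4, d=3 → birth, X_2=5
t=2: X=5, d=8 → hold, X_3=5
t=3: X=5, d=8 → hold, X_4=5
t=4: X=5, d=0 → birth, X_5=6
t=5: X=6, d=8 → hold, X_6=6
t=6: X=6, d=7 → hold, X_7=6
t=7: X=6, d=6 → hold, X_8=6
t=8: X=6, d=3 → birth, X_9=7
t=9: X=7, d=4 → death, X_10=6
t=10: X=6, d=2 → birth, X_11=7
t=11: X=7, d=4 → death, X_12=6
t=12: X=6, d=3 → birth, X_13=7
t=13: X=7, d=5 → death, X_14=6

2


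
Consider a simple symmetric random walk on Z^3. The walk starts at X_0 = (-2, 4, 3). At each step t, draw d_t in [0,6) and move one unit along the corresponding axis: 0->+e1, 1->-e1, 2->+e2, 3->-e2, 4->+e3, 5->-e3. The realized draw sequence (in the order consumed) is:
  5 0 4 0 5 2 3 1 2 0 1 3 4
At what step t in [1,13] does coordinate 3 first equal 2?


t=0: X=(-2, 4, 3), d=5 → -e3, X_1=(-2, 4, 2)
t=1: X=(-2, 4, 2), d=0 → +e1, X_2=(-1, 4, 2)
t=2: X=(-1, 4, 2), d=4 → +e3, X_3=(-1, 4, 3)
t=3: X=(-1, 4, 3), d=0 → +e1, X_4=(0, 4, 3)
t=4: X=(0, 4, 3), d=5 → -e3, X_5=(0, 4, 2)
t=5: X=(0, 4, 2), d=2 → +e2, X_6=(0, 5, 2)
t=6: X=(0, 5, 2), d=3 → -e2, X_7=(0, 4, 2)
t=7: X=(0, 4, 2), d=1 → -e1, X_8=(-1, 4, 2)
t=8: X=(-1, 4, 2), d=2 → +e2, X_9=(-1, 5, 2)
t=9: X=(-1, 5, 2), d=0 → +e1, X_10=(0, 5, 2)
t=10: X=(0, 5, 2), d=1 → -e1, X_11=(-1, 5, 2)
t=11: X=(-1, 5, 2), d=3 → -e2, X_12=(-1, 4, 2)
t=12: X=(-1, 4, 2), d=4 → +e3, X_13=(-1, 4, 3)

1


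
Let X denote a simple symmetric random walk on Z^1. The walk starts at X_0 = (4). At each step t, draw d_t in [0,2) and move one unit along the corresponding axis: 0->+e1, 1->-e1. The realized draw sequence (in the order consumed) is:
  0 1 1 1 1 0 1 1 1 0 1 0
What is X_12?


t=0: X=(4), d=0 → +e1, X_1=(5)
t=1: X=(5), d=1 → -e1, X_2=(4)
t=2: X=(4), d=1 → -e1, X_3=(3)
t=3: X=(3), d=1 → -e1, X_4=(2)
t=4: X=(2), d=1 → -e1, X_5=(1)
t=5: X=(1), d=0 → +e1, X_6=(2)
t=6: X=(2), d=1 → -e1, X_7=(1)
t=7: X=(1), d=1 → -e1, X_8=(0)
t=8: X=(0), d=1 → -e1, X_9=(-1)
t=9: X=(-1), d=0 → +e1, X_10=(0)
t=10: X=(0), d=1 → -e1, X_11=(-1)
t=11: X=(-1), d=0 → +e1, X_12=(0)

(0)


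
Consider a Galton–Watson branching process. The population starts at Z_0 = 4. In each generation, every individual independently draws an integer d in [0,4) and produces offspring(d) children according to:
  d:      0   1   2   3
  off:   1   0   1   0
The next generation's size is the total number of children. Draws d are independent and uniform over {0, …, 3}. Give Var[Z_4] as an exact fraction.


15/64

Outcome values over d=0..3: [1, 0, 1, 0]
Σy = 2, Σy² = 2, M = 4
μ = 2/4 = 1/2,  σ² = 2/4 − (1/2)² = 1/4
V_0 = 0, E_0 = 4
V_1 = 1/4·E_0 + (1/2)²·V_0 = 1;  E_1 = 2
V_2 = 1/4·E_1 + (1/2)²·V_1 = 3/4;  E_2 = 1
V_3 = 1/4·E_2 + (1/2)²·V_2 = 7/16;  E_3 = 1/2
V_4 = 1/4·E_3 + (1/2)²·V_3 = 15/64;  E_4 = 1/4


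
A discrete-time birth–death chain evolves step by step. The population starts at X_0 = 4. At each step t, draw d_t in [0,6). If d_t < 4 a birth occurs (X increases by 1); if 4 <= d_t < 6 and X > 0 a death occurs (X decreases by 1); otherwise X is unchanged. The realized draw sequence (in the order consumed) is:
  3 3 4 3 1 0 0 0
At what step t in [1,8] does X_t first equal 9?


7

t=0: X=4, d=3 → birth, X_1=5
t=1: X=5, d=3 → birth, X_2=6
t=2: X=6, d=4 → death, X_3=5
t=3: X=5, d=3 → birth, X_4=6
t=4: X=6, d=1 → birth, X_5=7
t=5: X=7, d=0 → birth, X_6=8
t=6: X=8, d=0 → birth, X_7=9
t=7: X=9, d=0 → birth, X_8=10


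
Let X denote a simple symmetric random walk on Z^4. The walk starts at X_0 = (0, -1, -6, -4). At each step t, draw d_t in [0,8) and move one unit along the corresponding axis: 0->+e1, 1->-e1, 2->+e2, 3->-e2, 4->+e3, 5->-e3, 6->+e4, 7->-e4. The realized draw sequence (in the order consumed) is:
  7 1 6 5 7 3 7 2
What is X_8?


(-1, -1, -7, -6)

t=0: X=(0, -1, -6, -4), d=7 → -e4, X_1=(0, -1, -6, -5)
t=1: X=(0, -1, -6, -5), d=1 → -e1, X_2=(-1, -1, -6, -5)
t=2: X=(-1, -1, -6, -5), d=6 → +e4, X_3=(-1, -1, -6, -4)
t=3: X=(-1, -1, -6, -4), d=5 → -e3, X_4=(-1, -1, -7, -4)
t=4: X=(-1, -1, -7, -4), d=7 → -e4, X_5=(-1, -1, -7, -5)
t=5: X=(-1, -1, -7, -5), d=3 → -e2, X_6=(-1, -2, -7, -5)
t=6: X=(-1, -2, -7, -5), d=7 → -e4, X_7=(-1, -2, -7, -6)
t=7: X=(-1, -2, -7, -6), d=2 → +e2, X_8=(-1, -1, -7, -6)


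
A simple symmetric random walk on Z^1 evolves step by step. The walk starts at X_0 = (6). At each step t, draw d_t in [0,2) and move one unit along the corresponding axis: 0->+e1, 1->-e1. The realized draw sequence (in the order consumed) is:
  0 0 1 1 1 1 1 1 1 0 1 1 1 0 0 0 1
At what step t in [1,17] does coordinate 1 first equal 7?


t=0: X=(6), d=0 → +e1, X_1=(7)
t=1: X=(7), d=0 → +e1, X_2=(8)
t=2: X=(8), d=1 → -e1, X_3=(7)
t=3: X=(7), d=1 → -e1, X_4=(6)
t=4: X=(6), d=1 → -e1, X_5=(5)
t=5: X=(5), d=1 → -e1, X_6=(4)
t=6: X=(4), d=1 → -e1, X_7=(3)
t=7: X=(3), d=1 → -e1, X_8=(2)
t=8: X=(2), d=1 → -e1, X_9=(1)
t=9: X=(1), d=0 → +e1, X_10=(2)
t=10: X=(2), d=1 → -e1, X_11=(1)
t=11: X=(1), d=1 → -e1, X_12=(0)
t=12: X=(0), d=1 → -e1, X_13=(-1)
t=13: X=(-1), d=0 → +e1, X_14=(0)
t=14: X=(0), d=0 → +e1, X_15=(1)
t=15: X=(1), d=0 → +e1, X_16=(2)
t=16: X=(2), d=1 → -e1, X_17=(1)

1


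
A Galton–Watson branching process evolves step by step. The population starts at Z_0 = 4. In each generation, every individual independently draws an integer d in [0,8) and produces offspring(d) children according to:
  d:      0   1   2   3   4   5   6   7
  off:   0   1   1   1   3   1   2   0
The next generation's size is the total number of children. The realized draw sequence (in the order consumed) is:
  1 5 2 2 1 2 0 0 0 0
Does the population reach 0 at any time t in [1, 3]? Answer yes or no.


yes

gen 0: Z_0=4, draws=[1, 5, 2, 2], offspring=[1, 1, 1, 1], Z_1=4
gen 1: Z_1=4, draws=[1, 2, 0, 0], offspring=[1, 1, 0, 0], Z_2=2
gen 2: Z_2=2, draws=[0, 0], offspring=[0, 0], Z_3=0


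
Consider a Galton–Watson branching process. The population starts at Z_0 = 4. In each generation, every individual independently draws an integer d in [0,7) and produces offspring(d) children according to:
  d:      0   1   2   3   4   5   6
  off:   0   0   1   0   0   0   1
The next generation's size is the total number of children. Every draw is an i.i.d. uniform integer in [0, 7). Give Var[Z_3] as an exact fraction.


10720/117649

Outcome values over d=0..6: [0, 0, 1, 0, 0, 0, 1]
Σy = 2, Σy² = 2, M = 7
μ = 2/7 = 2/7,  σ² = 2/7 − (2/7)² = 10/49
V_0 = 0, E_0 = 4
V_1 = 10/49·E_0 + (2/7)²·V_0 = 40/49;  E_1 = 8/7
V_2 = 10/49·E_1 + (2/7)²·V_1 = 720/2401;  E_2 = 16/49
V_3 = 10/49·E_2 + (2/7)²·V_2 = 10720/117649;  E_3 = 32/343


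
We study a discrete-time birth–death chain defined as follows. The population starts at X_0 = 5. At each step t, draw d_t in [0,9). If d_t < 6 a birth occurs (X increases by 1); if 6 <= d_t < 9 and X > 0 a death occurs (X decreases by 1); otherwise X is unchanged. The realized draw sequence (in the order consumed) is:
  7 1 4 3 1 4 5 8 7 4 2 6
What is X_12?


t=0: X=5, d=7 → death, X_1=4
t=1: X=4, d=1 → birth, X_2=5
t=2: X=5, d=4 → birth, X_3=6
t=3: X=6, d=3 → birth, X_4=7
t=4: X=7, d=1 → birth, X_5=8
t=5: X=8, d=4 → birth, X_6=9
t=6: X=9, d=5 → birth, X_7=10
t=7: X=10, d=8 → death, X_8=9
t=8: X=9, d=7 → death, X_9=8
t=9: X=8, d=4 → birth, X_10=9
t=10: X=9, d=2 → birth, X_11=10
t=11: X=10, d=6 → death, X_12=9

9


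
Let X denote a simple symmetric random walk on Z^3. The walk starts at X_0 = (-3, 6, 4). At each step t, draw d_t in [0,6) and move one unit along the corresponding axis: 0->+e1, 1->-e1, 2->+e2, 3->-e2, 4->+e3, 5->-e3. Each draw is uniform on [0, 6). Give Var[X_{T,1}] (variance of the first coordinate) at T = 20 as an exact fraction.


20/3

Outcome values over d=0..5: [1, -1, 0, 0, 0, 0]
Σy = 0, Σy² = 2, M = 6
μ = 0/6 = 0,  σ² = 2/6 − (0)² = 1/3
Independent increments: Var[X_20] = 20·σ² = 20·(1/3) = 20/3


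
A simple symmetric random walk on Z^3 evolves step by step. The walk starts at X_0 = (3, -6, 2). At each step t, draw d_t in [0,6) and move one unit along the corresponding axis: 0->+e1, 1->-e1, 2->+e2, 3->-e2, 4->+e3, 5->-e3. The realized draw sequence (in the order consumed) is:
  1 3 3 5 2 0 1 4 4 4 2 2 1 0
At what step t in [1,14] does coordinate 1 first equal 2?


1

t=0: X=(3, -6, 2), d=1 → -e1, X_1=(2, -6, 2)
t=1: X=(2, -6, 2), d=3 → -e2, X_2=(2, -7, 2)
t=2: X=(2, -7, 2), d=3 → -e2, X_3=(2, -8, 2)
t=3: X=(2, -8, 2), d=5 → -e3, X_4=(2, -8, 1)
t=4: X=(2, -8, 1), d=2 → +e2, X_5=(2, -7, 1)
t=5: X=(2, -7, 1), d=0 → +e1, X_6=(3, -7, 1)
t=6: X=(3, -7, 1), d=1 → -e1, X_7=(2, -7, 1)
t=7: X=(2, -7, 1), d=4 → +e3, X_8=(2, -7, 2)
t=8: X=(2, -7, 2), d=4 → +e3, X_9=(2, -7, 3)
t=9: X=(2, -7, 3), d=4 → +e3, X_10=(2, -7, 4)
t=10: X=(2, -7, 4), d=2 → +e2, X_11=(2, -6, 4)
t=11: X=(2, -6, 4), d=2 → +e2, X_12=(2, -5, 4)
t=12: X=(2, -5, 4), d=1 → -e1, X_13=(1, -5, 4)
t=13: X=(1, -5, 4), d=0 → +e1, X_14=(2, -5, 4)


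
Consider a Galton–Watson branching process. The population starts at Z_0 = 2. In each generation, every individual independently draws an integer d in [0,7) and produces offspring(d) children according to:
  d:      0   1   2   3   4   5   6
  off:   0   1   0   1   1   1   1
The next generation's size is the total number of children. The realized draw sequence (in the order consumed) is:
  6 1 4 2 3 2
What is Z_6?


0

gen 0: Z_0=2, draws=[6, 1], offspring=[1, 1], Z_1=2
gen 1: Z_1=2, draws=[4, 2], offspring=[1, 0], Z_2=1
gen 2: Z_2=1, draws=[3], offspring=[1], Z_3=1
gen 3: Z_3=1, draws=[2], offspring=[0], Z_4=0
gen 4: Z_4=0, draws=[], offspring=[], Z_5=0
gen 5: Z_5=0, draws=[], offspring=[], Z_6=0


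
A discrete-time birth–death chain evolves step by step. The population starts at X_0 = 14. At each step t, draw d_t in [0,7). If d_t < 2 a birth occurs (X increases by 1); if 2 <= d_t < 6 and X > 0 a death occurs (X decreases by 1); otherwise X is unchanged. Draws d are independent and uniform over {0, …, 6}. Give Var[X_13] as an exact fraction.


X can drop by at most 1 per step and X_0 = 14 > T = 13, so X_t >= 14 − t >= 1 > 0 for every t <= 13: the floor at 0 (the 'and X > 0' condition) never binds. Hence X_13 = X_0 + Σ_{t<13} Y_t with i.i.d. increments Y_t = y(d_t) ∈ {+1, −1, 0}.
Outcome values over d=0..6: [1, 1, -1, -1, -1, -1, 0]
Σy = -2, Σy² = 6, M = 7
μ = -2/7 = -2/7,  σ² = 6/7 − (-2/7)² = 38/49
Independent increments: Var[X_13] = 13·σ² = 13·(38/49) = 494/49

494/49


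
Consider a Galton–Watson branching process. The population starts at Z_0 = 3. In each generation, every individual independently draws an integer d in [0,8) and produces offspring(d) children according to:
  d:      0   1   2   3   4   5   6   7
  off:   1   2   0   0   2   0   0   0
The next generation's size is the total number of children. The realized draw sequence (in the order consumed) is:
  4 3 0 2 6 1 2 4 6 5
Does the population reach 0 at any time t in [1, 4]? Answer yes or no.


gen 0: Z_0=3, draws=[4, 3, 0], offspring=[2, 0, 1], Z_1=3
gen 1: Z_1=3, draws=[2, 6, 1], offspring=[0, 0, 2], Z_2=2
gen 2: Z_2=2, draws=[2, 4], offspring=[0, 2], Z_3=2
gen 3: Z_3=2, draws=[6, 5], offspring=[0, 0], Z_4=0

yes


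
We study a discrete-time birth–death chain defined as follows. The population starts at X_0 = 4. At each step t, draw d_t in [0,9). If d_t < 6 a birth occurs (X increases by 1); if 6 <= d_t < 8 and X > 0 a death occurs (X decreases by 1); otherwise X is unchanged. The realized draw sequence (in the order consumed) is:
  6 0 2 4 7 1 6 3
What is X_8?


6

t=0: X=4, d=6 → death, X_1=3
t=1: X=3, d=0 → birth, X_2=4
t=2: X=4, d=2 → birth, X_3=5
t=3: X=5, d=4 → birth, X_4=6
t=4: X=6, d=7 → death, X_5=5
t=5: X=5, d=1 → birth, X_6=6
t=6: X=6, d=6 → death, X_7=5
t=7: X=5, d=3 → birth, X_8=6


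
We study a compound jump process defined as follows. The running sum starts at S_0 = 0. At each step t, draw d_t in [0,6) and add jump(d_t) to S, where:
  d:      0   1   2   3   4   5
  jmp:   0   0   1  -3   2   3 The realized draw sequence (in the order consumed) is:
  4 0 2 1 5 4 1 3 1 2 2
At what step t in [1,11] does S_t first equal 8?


t=0: S=0, d=4, jump=2, S_1=2
t=1: S=2, d=0, jump=0, S_2=2
t=2: S=2, d=2, jump=1, S_3=3
t=3: S=3, d=1, jump=0, S_4=3
t=4: S=3, d=5, jump=3, S_5=6
t=5: S=6, d=4, jump=2, S_6=8
t=6: S=8, d=1, jump=0, S_7=8
t=7: S=8, d=3, jump=-3, S_8=5
t=8: S=5, d=1, jump=0, S_9=5
t=9: S=5, d=2, jump=1, S_10=6
t=10: S=6, d=2, jump=1, S_11=7

6


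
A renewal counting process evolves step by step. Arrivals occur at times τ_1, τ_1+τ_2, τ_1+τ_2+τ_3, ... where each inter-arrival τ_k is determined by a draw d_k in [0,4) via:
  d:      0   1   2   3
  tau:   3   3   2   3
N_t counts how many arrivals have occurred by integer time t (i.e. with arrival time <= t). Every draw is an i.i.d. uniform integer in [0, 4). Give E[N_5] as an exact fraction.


23/16

Inter-arrival values over d=0..3: [3, 3, 2, 3]
Each d has probability 1/4, so the pmf of τ is: f(2) = 1/4, f(3) = 3/4
Renewal equation for m(n) = E[N_n]: condition on τ_1 = k (if k <= n, one arrival plus a fresh copy on the remaining n−k steps): m(n) = F(n) + Σ_{k<=n} f(k)·m(n−k), where F(n) = P(τ <= n) and m(0) = 0
m(1) = F(1) = 0
m(2) = F(2) = 1/4
m(3) = F(3) = 1
m(4) = F(4) + f(2)·m(2) = 1 + 1/4·1/4 = 17/16
m(5) = F(5) + f(2)·m(3) + f(3)·m(2) = 1 + 1/4·1 + 3/4·1/4 = 23/16
E[N_5] = m(5) = 23/16


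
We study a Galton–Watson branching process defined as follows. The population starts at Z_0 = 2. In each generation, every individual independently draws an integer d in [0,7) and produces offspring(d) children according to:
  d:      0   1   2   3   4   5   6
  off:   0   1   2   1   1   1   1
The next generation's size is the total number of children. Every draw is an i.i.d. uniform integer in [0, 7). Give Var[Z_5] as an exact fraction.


Outcome values over d=0..6: [0, 1, 2, 1, 1, 1, 1]
Σy = 7, Σy² = 9, M = 7
μ = 7/7 = 1,  σ² = 9/7 − (1)² = 2/7
V_0 = 0, E_0 = 2
V_1 = 2/7·E_0 + (1)²·V_0 = 4/7;  E_1 = 2
V_2 = 2/7·E_1 + (1)²·V_1 = 8/7;  E_2 = 2
V_3 = 2/7·E_2 + (1)²·V_2 = 12/7;  E_3 = 2
V_4 = 2/7·E_3 + (1)²·V_3 = 16/7;  E_4 = 2
V_5 = 2/7·E_4 + (1)²·V_4 = 20/7;  E_5 = 2

20/7


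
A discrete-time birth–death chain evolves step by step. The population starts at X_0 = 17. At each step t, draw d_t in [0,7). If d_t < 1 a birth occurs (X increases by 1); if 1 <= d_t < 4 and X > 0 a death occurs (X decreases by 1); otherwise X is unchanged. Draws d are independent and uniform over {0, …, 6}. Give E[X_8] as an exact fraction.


103/7

X can drop by at most 1 per step and X_0 = 17 > T = 8, so X_t >= 17 − t >= 9 > 0 for every t <= 8: the floor at 0 (the 'and X > 0' condition) never binds. Hence X_8 = X_0 + Σ_{t<8} Y_t with i.i.d. increments Y_t = y(d_t) ∈ {+1, −1, 0}.
Outcome values over d=0..6: [1, -1, -1, -1, 0, 0, 0]
Σy = -2, Σy² = 4, M = 7
μ = -2/7 = -2/7,  σ² = 4/7 − (-2/7)² = 24/49
E[X_8] = 17 + 8·(-2/7) = 103/7


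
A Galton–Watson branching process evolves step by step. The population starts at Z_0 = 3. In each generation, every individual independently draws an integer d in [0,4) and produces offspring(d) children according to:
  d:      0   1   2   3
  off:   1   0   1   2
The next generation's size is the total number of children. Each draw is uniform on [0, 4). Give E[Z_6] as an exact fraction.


Outcome values over d=0..3: [1, 0, 1, 2]
Σy = 4, Σy² = 6, M = 4
μ = 4/4 = 1,  σ² = 6/4 − (1)² = 1/2
E[Z_0] = 3
E[Z_1] = 1·E[Z_0] = 3
E[Z_2] = 1·E[Z_1] = 3
E[Z_3] = 1·E[Z_2] = 3
E[Z_4] = 1·E[Z_3] = 3
E[Z_5] = 1·E[Z_4] = 3
E[Z_6] = 1·E[Z_5] = 3

3


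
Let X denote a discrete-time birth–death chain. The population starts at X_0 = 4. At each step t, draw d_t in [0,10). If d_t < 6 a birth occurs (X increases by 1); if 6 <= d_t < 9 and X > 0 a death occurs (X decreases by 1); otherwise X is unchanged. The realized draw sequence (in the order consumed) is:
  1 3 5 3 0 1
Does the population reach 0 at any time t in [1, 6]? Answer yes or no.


no

t=0: X=4, d=1 → birth, X_1=5
t=1: X=5, d=3 → birth, X_2=6
t=2: X=6, d=5 → birth, X_3=7
t=3: X=7, d=3 → birth, X_4=8
t=4: X=8, d=0 → birth, X_5=9
t=5: X=9, d=1 → birth, X_6=10


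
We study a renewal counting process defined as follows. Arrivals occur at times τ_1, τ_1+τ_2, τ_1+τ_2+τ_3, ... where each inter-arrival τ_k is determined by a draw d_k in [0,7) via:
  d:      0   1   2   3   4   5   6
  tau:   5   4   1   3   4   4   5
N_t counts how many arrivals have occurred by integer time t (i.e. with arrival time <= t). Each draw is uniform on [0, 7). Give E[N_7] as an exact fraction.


1218638/823543

Inter-arrival values over d=0..6: [5, 4, 1, 3, 4, 4, 5]
Each d has probability 1/7, so the pmf of τ is: f(1) = 1/7, f(3) = 1/7, f(4) = 3/7, f(5) = 2/7
Renewal equation for m(n) = E[N_n]: condition on τ_1 = k (if k <= n, one arrival plus a fresh copy on the remaining n−k steps): m(n) = F(n) + Σ_{k<=n} f(k)·m(n−k), where F(n) = P(τ <= n) and m(0) = 0
m(1) = F(1) = 1/7
m(2) = F(2) + f(1)·m(1) = 1/7 + 1/7·1/7 = 8/49
m(3) = F(3) + f(1)·m(2) = 2/7 + 1/7·8/49 = 106/343
m(4) = F(4) + f(1)·m(3) + f(3)·m(1) = 5/7 + 1/7·106/343 + 1/7·1/7 = 1870/2401
m(5) = F(5) + f(1)·m(4) + f(3)·m(2) + f(4)·m(1) = 1 + 1/7·1870/2401 + 1/7·8/49 + 3/7·1/7 = 20098/16807
m(6) = F(6) + f(1)·m(5) + f(3)·m(3) + f(4)·m(2) + f(5)·m(1) = 1 + 1/7·20098/16807 + 1/7·106/343 + 3/7·8/49 + 2/7·1/7 = 155975/117649
m(7) = F(7) + f(1)·m(6) + f(3)·m(4) + f(4)·m(3) + f(5)·m(2) = 1 + 1/7·155975/117649 + 1/7·1870/2401 + 3/7·106/343 + 2/7·8/49 = 1218638/823543
E[N_7] = m(7) = 1218638/823543


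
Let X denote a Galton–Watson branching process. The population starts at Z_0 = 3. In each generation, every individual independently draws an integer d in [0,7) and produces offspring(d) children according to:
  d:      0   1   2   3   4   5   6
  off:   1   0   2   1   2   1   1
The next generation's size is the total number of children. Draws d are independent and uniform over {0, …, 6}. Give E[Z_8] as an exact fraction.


50331648/5764801

Outcome values over d=0..6: [1, 0, 2, 1, 2, 1, 1]
Σy = 8, Σy² = 12, M = 7
μ = 8/7 = 8/7,  σ² = 12/7 − (8/7)² = 20/49
E[Z_0] = 3
E[Z_1] = 8/7·E[Z_0] = 24/7
E[Z_2] = 8/7·E[Z_1] = 192/49
E[Z_3] = 8/7·E[Z_2] = 1536/343
E[Z_4] = 8/7·E[Z_3] = 12288/2401
E[Z_5] = 8/7·E[Z_4] = 98304/16807
E[Z_6] = 8/7·E[Z_5] = 786432/117649
E[Z_7] = 8/7·E[Z_6] = 6291456/823543
E[Z_8] = 8/7·E[Z_7] = 50331648/5764801


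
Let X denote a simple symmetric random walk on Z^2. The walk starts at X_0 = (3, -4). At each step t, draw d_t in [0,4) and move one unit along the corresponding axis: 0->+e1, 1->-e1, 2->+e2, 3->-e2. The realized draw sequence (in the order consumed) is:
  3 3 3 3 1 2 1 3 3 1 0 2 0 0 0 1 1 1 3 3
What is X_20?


(1, -10)

t=0: X=(3, -4), d=3 → -e2, X_1=(3, -5)
t=1: X=(3, -5), d=3 → -e2, X_2=(3, -6)
t=2: X=(3, -6), d=3 → -e2, X_3=(3, -7)
t=3: X=(3, -7), d=3 → -e2, X_4=(3, -8)
t=4: X=(3, -8), d=1 → -e1, X_5=(2, -8)
t=5: X=(2, -8), d=2 → +e2, X_6=(2, -7)
t=6: X=(2, -7), d=1 → -e1, X_7=(1, -7)
t=7: X=(1, -7), d=3 → -e2, X_8=(1, -8)
t=8: X=(1, -8), d=3 → -e2, X_9=(1, -9)
t=9: X=(1, -9), d=1 → -e1, X_10=(0, -9)
t=10: X=(0, -9), d=0 → +e1, X_11=(1, -9)
t=11: X=(1, -9), d=2 → +e2, X_12=(1, -8)
t=12: X=(1, -8), d=0 → +e1, X_13=(2, -8)
t=13: X=(2, -8), d=0 → +e1, X_14=(3, -8)
t=14: X=(3, -8), d=0 → +e1, X_15=(4, -8)
t=15: X=(4, -8), d=1 → -e1, X_16=(3, -8)
t=16: X=(3, -8), d=1 → -e1, X_17=(2, -8)
t=17: X=(2, -8), d=1 → -e1, X_18=(1, -8)
t=18: X=(1, -8), d=3 → -e2, X_19=(1, -9)
t=19: X=(1, -9), d=3 → -e2, X_20=(1, -10)


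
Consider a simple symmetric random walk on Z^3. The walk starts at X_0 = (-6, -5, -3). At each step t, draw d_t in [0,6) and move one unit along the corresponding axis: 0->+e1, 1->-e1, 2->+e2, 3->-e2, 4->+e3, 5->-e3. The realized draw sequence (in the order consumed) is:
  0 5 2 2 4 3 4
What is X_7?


(-5, -4, -2)

t=0: X=(-6, -5, -3), d=0 → +e1, X_1=(-5, -5, -3)
t=1: X=(-5, -5, -3), d=5 → -e3, X_2=(-5, -5, -4)
t=2: X=(-5, -5, -4), d=2 → +e2, X_3=(-5, -4, -4)
t=3: X=(-5, -4, -4), d=2 → +e2, X_4=(-5, -3, -4)
t=4: X=(-5, -3, -4), d=4 → +e3, X_5=(-5, -3, -3)
t=5: X=(-5, -3, -3), d=3 → -e2, X_6=(-5, -4, -3)
t=6: X=(-5, -4, -3), d=4 → +e3, X_7=(-5, -4, -2)


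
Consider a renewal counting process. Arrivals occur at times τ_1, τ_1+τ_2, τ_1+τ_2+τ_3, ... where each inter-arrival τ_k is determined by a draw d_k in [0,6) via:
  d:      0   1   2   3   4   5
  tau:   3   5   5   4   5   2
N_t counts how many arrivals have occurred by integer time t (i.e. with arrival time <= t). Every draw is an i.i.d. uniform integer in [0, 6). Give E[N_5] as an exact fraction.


13/12

Inter-arrival values over d=0..5: [3, 5, 5, 4, 5, 2]
Each d has probability 1/6, so the pmf of τ is: f(2) = 1/6, f(3) = 1/6, f(4) = 1/6, f(5) = 1/2
Renewal equation for m(n) = E[N_n]: condition on τ_1 = k (if k <= n, one arrival plus a fresh copy on the remaining n−k steps): m(n) = F(n) + Σ_{k<=n} f(k)·m(n−k), where F(n) = P(τ <= n) and m(0) = 0
m(1) = F(1) = 0
m(2) = F(2) = 1/6
m(3) = F(3) = 1/3
m(4) = F(4) + f(2)·m(2) = 1/2 + 1/6·1/6 = 19/36
m(5) = F(5) + f(2)·m(3) + f(3)·m(2) = 1 + 1/6·1/3 + 1/6·1/6 = 13/12
E[N_5] = m(5) = 13/12


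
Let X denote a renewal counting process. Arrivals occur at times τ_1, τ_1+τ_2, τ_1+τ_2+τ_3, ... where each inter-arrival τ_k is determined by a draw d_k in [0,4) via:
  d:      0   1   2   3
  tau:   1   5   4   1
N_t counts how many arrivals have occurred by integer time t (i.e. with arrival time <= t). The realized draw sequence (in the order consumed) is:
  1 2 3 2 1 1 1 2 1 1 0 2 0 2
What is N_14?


4

draw d_1=1: τ_1=5, arrival time A_1=5
draw d_2=2: τ_2=4, arrival time A_2=9
draw d_3=3: τ_3=1, arrival time A_3=10
draw d_4=2: τ_4=4, arrival time A_4=14
draw d_5=1: τ_5=5, arrival time A_5=19
draw d_6=1: τ_6=5, arrival time A_6=24
draw d_7=1: τ_7=5, arrival time A_7=29
draw d_8=2: τ_8=4, arrival time A_8=33
draw d_9=1: τ_9=5, arrival time A_9=38
draw d_10=1: τ_10=5, arrival time A_10=43
draw d_11=0: τ_11=1, arrival time A_11=44
draw d_12=2: τ_12=4, arrival time A_12=48
draw d_13=0: τ_13=1, arrival time A_13=49
draw d_14=2: τ_14=4, arrival time A_14=53
N_t over t=0..14: 0:0 1:0 2:0 3:0 4:0 5:1 6:1 7:1 8:1 9:2 10:3 11:3 12:3 13:3 14:4


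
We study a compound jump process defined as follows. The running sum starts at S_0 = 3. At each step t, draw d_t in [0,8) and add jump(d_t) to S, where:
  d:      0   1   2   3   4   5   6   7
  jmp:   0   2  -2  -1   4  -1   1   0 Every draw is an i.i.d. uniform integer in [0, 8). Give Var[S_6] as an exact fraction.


Outcome values over d=0..7: [0, 2, -2, -1, 4, -1, 1, 0]
Σy = 3, Σy² = 27, M = 8
μ = 3/8 = 3/8,  σ² = 27/8 − (3/8)² = 207/64
Independent increments: Var[S_6] = 6·σ² = 6·(207/64) = 621/32

621/32


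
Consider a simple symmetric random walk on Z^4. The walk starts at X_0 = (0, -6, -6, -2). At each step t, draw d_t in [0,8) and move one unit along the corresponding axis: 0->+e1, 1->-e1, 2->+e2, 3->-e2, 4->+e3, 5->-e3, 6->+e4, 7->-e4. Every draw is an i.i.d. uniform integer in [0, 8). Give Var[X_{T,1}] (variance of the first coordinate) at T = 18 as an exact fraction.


Outcome values over d=0..7: [1, -1, 0, 0, 0, 0, 0, 0]
Σy = 0, Σy² = 2, M = 8
μ = 0/8 = 0,  σ² = 2/8 − (0)² = 1/4
Independent increments: Var[X_18] = 18·σ² = 18·(1/4) = 9/2

9/2


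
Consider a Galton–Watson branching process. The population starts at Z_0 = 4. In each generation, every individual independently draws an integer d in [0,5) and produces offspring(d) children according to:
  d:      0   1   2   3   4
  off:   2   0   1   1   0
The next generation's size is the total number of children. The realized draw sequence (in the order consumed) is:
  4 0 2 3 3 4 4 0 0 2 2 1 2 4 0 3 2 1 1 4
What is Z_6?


0

gen 0: Z_0=4, draws=[4, 0, 2, 3], offspring=[0, 2, 1, 1], Z_1=4
gen 1: Z_1=4, draws=[3, 4, 4, 0], offspring=[1, 0, 0, 2], Z_2=3
gen 2: Z_2=3, draws=[0, 2, 2], offspring=[2, 1, 1], Z_3=4
gen 3: Z_3=4, draws=[1, 2, 4, 0], offspring=[0, 1, 0, 2], Z_4=3
gen 4: Z_4=3, draws=[3, 2, 1], offspring=[1, 1, 0], Z_5=2
gen 5: Z_5=2, draws=[1, 4], offspring=[0, 0], Z_6=0


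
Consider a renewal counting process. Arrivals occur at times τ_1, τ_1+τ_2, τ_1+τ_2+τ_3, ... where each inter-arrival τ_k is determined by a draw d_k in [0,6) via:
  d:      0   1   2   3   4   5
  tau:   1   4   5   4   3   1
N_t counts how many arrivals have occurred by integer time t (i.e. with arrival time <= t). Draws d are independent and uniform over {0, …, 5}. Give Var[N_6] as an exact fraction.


6229427/8503056

Inter-arrival values over d=0..5: [1, 4, 5, 4, 3, 1]
Each d has probability 1/6, so the pmf of τ is: f(1) = 1/3, f(3) = 1/6, f(4) = 1/3, f(5) = 1/6
Let p_n(j) = P(N_n = j), with p_0 = [1]. Condition on τ_1: p_n(0) = P(τ > n), and for j >= 1, p_n(j) = Σ_{k<=n} f(k)·p_{n−k}(j−1)
p_1 = [2/3, 1/3]  (j = 0..1)
p_2 = [2/3, 2/9, 1/9]  (j = 0..2)
p_3 = [1/2, 7/18, 2/27, 1/27]  (j = 0..3)
p_4 = [1/6, 11/18, 5/27, 2/81, 1/81]  (j = 0..4)
p_5 = [0, 5/9, 19/54, 13/162, 2/243, 1/243]  (j = 0..5)
p_6 = [0, 5/12, 41/108, 1/6, 8/243, 2/729, 1/729]  (j = 0..6)
E[N_6] = Σ j·p_6(j) = 5335/2916;  E[N_6²] = Σ j²·p_6(j) = 11897/2916
Var[N_6] = 11897/2916 − (5335/2916)² = 6229427/8503056


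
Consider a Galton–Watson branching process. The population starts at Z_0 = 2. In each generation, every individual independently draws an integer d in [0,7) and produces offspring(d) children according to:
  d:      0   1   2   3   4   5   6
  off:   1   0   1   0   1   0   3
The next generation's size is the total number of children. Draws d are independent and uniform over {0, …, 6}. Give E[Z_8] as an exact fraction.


Outcome values over d=0..6: [1, 0, 1, 0, 1, 0, 3]
Σy = 6, Σy² = 12, M = 7
μ = 6/7 = 6/7,  σ² = 12/7 − (6/7)² = 48/49
E[Z_0] = 2
E[Z_1] = 6/7·E[Z_0] = 12/7
E[Z_2] = 6/7·E[Z_1] = 72/49
E[Z_3] = 6/7·E[Z_2] = 432/343
E[Z_4] = 6/7·E[Z_3] = 2592/2401
E[Z_5] = 6/7·E[Z_4] = 15552/16807
E[Z_6] = 6/7·E[Z_5] = 93312/117649
E[Z_7] = 6/7·E[Z_6] = 559872/823543
E[Z_8] = 6/7·E[Z_7] = 3359232/5764801

3359232/5764801


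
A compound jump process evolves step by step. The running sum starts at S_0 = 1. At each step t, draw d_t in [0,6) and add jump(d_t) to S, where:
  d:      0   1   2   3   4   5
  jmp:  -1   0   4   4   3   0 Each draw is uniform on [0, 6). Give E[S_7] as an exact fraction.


38/3

Outcome values over d=0..5: [-1, 0, 4, 4, 3, 0]
Σy = 10, Σy² = 42, M = 6
μ = 10/6 = 5/3,  σ² = 42/6 − (5/3)² = 38/9
E[S_7] = 1 + 7·(5/3) = 38/3


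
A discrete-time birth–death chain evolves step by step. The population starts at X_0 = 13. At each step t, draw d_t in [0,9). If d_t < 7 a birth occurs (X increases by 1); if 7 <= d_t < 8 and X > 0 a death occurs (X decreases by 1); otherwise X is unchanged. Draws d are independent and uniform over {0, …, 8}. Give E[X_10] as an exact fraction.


X can drop by at most 1 per step and X_0 = 13 > T = 10, so X_t >= 13 − t >= 3 > 0 for every t <= 10: the floor at 0 (the 'and X > 0' condition) never binds. Hence X_10 = X_0 + Σ_{t<10} Y_t with i.i.d. increments Y_t = y(d_t) ∈ {+1, −1, 0}.
Outcome values over d=0..8: [1, 1, 1, 1, 1, 1, 1, -1, 0]
Σy = 6, Σy² = 8, M = 9
μ = 6/9 = 2/3,  σ² = 8/9 − (2/3)² = 4/9
E[X_10] = 13 + 10·(2/3) = 59/3

59/3


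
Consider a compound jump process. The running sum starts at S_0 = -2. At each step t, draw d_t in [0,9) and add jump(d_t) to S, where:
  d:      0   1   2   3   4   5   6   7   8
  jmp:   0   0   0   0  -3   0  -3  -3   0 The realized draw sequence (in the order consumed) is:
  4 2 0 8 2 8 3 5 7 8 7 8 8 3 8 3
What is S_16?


-11

t=0: S=-2, d=4, jump=-3, S_1=-5
t=1: S=-5, d=2, jump=0, S_2=-5
t=2: S=-5, d=0, jump=0, S_3=-5
t=3: S=-5, d=8, jump=0, S_4=-5
t=4: S=-5, d=2, jump=0, S_5=-5
t=5: S=-5, d=8, jump=0, S_6=-5
t=6: S=-5, d=3, jump=0, S_7=-5
t=7: S=-5, d=5, jump=0, S_8=-5
t=8: S=-5, d=7, jump=-3, S_9=-8
t=9: S=-8, d=8, jump=0, S_10=-8
t=10: S=-8, d=7, jump=-3, S_11=-11
t=11: S=-11, d=8, jump=0, S_12=-11
t=12: S=-11, d=8, jump=0, S_13=-11
t=13: S=-11, d=3, jump=0, S_14=-11
t=14: S=-11, d=8, jump=0, S_15=-11
t=15: S=-11, d=3, jump=0, S_16=-11
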